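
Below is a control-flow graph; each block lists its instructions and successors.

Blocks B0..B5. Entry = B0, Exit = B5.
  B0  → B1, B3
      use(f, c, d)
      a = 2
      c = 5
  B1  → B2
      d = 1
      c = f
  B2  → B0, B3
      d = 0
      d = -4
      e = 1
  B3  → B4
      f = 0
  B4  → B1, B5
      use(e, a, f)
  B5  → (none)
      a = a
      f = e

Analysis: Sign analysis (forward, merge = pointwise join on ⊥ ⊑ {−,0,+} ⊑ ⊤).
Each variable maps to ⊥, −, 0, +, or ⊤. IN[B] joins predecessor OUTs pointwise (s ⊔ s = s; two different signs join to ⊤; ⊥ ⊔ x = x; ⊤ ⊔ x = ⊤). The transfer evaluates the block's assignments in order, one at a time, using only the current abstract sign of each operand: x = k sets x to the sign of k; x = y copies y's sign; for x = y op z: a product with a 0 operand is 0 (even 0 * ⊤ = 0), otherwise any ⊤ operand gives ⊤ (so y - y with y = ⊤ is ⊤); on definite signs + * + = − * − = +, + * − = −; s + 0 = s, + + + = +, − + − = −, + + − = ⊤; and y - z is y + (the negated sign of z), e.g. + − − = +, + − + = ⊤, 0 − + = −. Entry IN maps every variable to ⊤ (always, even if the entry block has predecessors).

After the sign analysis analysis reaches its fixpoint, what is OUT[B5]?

Answer: {a: +, b: ⊤, c: ⊤, d: ⊤, e: ⊤, f: ⊤}

Working:
Converged values:
  B0:   IN=(all ⊤)   OUT={a:+, c:+; rest ⊤}
  B1:   IN={a:+; rest ⊤}   OUT={a:+, d:+; rest ⊤}
  B2:   IN={a:+, d:+; rest ⊤}   OUT={a:+, d:-, e:+; rest ⊤}
  B3:   IN={a:+; rest ⊤}   OUT={a:+, f:0; rest ⊤}
  B4:   IN={a:+, f:0; rest ⊤}   OUT={a:+, f:0; rest ⊤}
  B5:   IN={a:+, f:0; rest ⊤}   OUT={a:+; rest ⊤}

Merge at B5: IN[B5] = OUT[B4] = {a: +, b: ⊤, c: ⊤, d: ⊤, e: ⊤, f: 0}
Applying B5's transfer function to that IN value gives OUT[B5] (row B5 above).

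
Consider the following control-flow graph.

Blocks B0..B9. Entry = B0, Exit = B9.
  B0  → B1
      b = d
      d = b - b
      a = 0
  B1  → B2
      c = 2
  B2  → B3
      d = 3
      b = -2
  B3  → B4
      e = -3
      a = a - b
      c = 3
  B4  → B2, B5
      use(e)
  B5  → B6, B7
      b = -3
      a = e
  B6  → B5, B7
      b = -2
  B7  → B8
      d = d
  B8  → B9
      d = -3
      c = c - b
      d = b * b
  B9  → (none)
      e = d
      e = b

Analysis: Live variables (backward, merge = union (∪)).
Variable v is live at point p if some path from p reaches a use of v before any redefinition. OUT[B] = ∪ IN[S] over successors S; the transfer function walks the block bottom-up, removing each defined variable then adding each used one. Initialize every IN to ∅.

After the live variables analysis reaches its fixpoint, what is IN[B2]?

Answer: {a}

Trace:
Converged values:
  B0:  IN={d}  OUT={a}
  B1:  IN={a}  OUT={a}
  B2:  IN={a}  OUT={a, b, d}
  B3:  IN={a, b, d}  OUT={a, c, d, e}
  B4:  IN={a, c, d, e}  OUT={a, c, d, e}
  B5:  IN={c, d, e}  OUT={b, c, d, e}
  B6:  IN={c, d, e}  OUT={b, c, d, e}
  B7:  IN={b, c, d}  OUT={b, c}
  B8:  IN={b, c}  OUT={b, d}
  B9:  IN={b, d}  OUT={}

Merge at B2: OUT[B2] = IN[B3] = {a, b, d}
Applying B2's transfer function to that OUT value gives IN[B2] (row B2 above).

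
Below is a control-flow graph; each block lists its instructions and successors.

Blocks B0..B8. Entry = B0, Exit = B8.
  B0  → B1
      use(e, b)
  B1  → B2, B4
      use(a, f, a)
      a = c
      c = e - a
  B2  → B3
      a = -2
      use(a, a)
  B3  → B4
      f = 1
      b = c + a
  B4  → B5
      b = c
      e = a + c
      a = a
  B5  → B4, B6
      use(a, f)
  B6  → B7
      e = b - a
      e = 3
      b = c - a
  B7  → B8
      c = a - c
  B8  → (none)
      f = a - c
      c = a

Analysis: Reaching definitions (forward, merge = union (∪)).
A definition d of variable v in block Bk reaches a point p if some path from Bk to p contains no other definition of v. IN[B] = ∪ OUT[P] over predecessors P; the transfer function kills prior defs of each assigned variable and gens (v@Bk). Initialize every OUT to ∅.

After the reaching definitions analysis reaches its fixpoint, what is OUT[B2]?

Answer: {a@B2, c@B1}

Derivation:
Fixpoint table:
  B0:   IN={}   OUT={}
  B1:   IN={}   OUT={a@B1, c@B1}
  B2:   IN={a@B1, c@B1}   OUT={a@B2, c@B1}
  B3:   IN={a@B2, c@B1}   OUT={a@B2, b@B3, c@B1, f@B3}
  B4:   IN={a@B1, a@B2, a@B4, b@B3, b@B4, c@B1, e@B4, f@B3}   OUT={a@B4, b@B4, c@B1, e@B4, f@B3}
  B5:   IN={a@B4, b@B4, c@B1, e@B4, f@B3}   OUT={a@B4, b@B4, c@B1, e@B4, f@B3}
  B6:   IN={a@B4, b@B4, c@B1, e@B4, f@B3}   OUT={a@B4, b@B6, c@B1, e@B6, f@B3}
  B7:   IN={a@B4, b@B6, c@B1, e@B6, f@B3}   OUT={a@B4, b@B6, c@B7, e@B6, f@B3}
  B8:   IN={a@B4, b@B6, c@B7, e@B6, f@B3}   OUT={a@B4, b@B6, c@B8, e@B6, f@B8}

Merge at B2: IN[B2] = OUT[B1] = {a@B1, c@B1}
Applying B2's transfer function to that IN value gives OUT[B2] (row B2 above).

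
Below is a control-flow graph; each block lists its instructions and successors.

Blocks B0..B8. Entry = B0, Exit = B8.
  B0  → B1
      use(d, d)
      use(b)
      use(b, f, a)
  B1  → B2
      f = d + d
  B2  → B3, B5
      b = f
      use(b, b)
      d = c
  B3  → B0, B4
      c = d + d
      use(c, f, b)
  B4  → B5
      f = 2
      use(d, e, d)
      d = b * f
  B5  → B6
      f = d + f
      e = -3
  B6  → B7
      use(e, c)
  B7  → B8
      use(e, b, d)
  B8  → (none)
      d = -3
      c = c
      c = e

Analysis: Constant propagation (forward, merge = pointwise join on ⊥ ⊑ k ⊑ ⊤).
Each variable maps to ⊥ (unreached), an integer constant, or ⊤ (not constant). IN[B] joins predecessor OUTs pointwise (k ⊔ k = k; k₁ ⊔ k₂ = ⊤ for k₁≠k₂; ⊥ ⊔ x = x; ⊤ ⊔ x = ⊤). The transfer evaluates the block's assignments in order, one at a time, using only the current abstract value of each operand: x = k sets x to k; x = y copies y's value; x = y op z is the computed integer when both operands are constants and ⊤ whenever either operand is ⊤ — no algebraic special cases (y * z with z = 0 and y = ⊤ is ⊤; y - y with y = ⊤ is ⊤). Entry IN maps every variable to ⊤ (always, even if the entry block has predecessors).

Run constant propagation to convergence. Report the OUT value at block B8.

Answer: {a: ⊤, b: ⊤, c: -3, d: -3, e: -3, f: ⊤}

Trace:
Fixpoint table:
  B0:  IN=(all ⊤)  OUT=(all ⊤)
  B1:  IN=(all ⊤)  OUT=(all ⊤)
  B2:  IN=(all ⊤)  OUT=(all ⊤)
  B3:  IN=(all ⊤)  OUT=(all ⊤)
  B4:  IN=(all ⊤)  OUT={f:2; rest ⊤}
  B5:  IN=(all ⊤)  OUT={e:-3; rest ⊤}
  B6:  IN={e:-3; rest ⊤}  OUT={e:-3; rest ⊤}
  B7:  IN={e:-3; rest ⊤}  OUT={e:-3; rest ⊤}
  B8:  IN={e:-3; rest ⊤}  OUT={c:-3, d:-3, e:-3; rest ⊤}

Merge at B8: IN[B8] = OUT[B7] = {a: ⊤, b: ⊤, c: ⊤, d: ⊤, e: -3, f: ⊤}
Applying B8's transfer function to that IN value gives OUT[B8] (row B8 above).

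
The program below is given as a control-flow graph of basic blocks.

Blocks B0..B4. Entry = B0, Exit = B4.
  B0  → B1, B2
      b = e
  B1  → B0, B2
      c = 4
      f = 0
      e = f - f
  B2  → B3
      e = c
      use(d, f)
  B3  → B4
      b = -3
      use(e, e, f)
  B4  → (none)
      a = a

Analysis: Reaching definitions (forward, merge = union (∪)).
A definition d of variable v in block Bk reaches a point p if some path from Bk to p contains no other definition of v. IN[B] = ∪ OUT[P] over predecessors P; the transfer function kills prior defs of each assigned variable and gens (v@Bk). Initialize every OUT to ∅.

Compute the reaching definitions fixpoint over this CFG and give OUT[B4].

Fixpoint table:
  B0:   IN={b@B0, c@B1, e@B1, f@B1}   OUT={b@B0, c@B1, e@B1, f@B1}
  B1:   IN={b@B0, c@B1, e@B1, f@B1}   OUT={b@B0, c@B1, e@B1, f@B1}
  B2:   IN={b@B0, c@B1, e@B1, f@B1}   OUT={b@B0, c@B1, e@B2, f@B1}
  B3:   IN={b@B0, c@B1, e@B2, f@B1}   OUT={b@B3, c@B1, e@B2, f@B1}
  B4:   IN={b@B3, c@B1, e@B2, f@B1}   OUT={a@B4, b@B3, c@B1, e@B2, f@B1}

Merge at B4: IN[B4] = OUT[B3] = {b@B3, c@B1, e@B2, f@B1}
Applying B4's transfer function to that IN value gives OUT[B4] (row B4 above).

Answer: {a@B4, b@B3, c@B1, e@B2, f@B1}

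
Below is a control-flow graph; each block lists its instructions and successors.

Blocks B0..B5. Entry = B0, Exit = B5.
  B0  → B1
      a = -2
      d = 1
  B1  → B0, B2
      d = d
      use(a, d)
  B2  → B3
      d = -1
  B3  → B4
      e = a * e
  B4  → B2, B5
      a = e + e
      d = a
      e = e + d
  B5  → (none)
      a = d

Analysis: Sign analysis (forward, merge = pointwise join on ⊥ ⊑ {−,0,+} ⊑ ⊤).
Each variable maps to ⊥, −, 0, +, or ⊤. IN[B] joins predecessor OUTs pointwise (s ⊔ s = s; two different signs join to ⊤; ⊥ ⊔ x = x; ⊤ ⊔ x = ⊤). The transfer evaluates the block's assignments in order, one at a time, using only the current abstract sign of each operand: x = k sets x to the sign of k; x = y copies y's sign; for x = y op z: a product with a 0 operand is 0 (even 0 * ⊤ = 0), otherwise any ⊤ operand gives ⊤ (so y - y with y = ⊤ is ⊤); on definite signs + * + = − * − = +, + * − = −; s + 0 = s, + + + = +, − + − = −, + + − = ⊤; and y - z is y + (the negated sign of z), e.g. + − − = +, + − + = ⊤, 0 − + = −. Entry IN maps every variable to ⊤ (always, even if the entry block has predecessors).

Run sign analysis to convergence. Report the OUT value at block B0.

Answer: {a: -, b: ⊤, c: ⊤, d: +, e: ⊤, f: ⊤}

Trace:
Fixpoint table:
  B0:  IN=(all ⊤)  OUT={a:-, d:+; rest ⊤}
  B1:  IN={a:-, d:+; rest ⊤}  OUT={a:-, d:+; rest ⊤}
  B2:  IN=(all ⊤)  OUT={d:-; rest ⊤}
  B3:  IN={d:-; rest ⊤}  OUT={d:-; rest ⊤}
  B4:  IN={d:-; rest ⊤}  OUT=(all ⊤)
  B5:  IN=(all ⊤)  OUT=(all ⊤)

Merge at B0 (entry node, so the boundary value (all ⊤) is joined with the incoming edge(s)): IN[B0] = (all ⊤) ⊔ OUT[B1] = {a: ⊤, b: ⊤, c: ⊤, d: ⊤, e: ⊤, f: ⊤}
Applying B0's transfer function to that IN value gives OUT[B0] (row B0 above).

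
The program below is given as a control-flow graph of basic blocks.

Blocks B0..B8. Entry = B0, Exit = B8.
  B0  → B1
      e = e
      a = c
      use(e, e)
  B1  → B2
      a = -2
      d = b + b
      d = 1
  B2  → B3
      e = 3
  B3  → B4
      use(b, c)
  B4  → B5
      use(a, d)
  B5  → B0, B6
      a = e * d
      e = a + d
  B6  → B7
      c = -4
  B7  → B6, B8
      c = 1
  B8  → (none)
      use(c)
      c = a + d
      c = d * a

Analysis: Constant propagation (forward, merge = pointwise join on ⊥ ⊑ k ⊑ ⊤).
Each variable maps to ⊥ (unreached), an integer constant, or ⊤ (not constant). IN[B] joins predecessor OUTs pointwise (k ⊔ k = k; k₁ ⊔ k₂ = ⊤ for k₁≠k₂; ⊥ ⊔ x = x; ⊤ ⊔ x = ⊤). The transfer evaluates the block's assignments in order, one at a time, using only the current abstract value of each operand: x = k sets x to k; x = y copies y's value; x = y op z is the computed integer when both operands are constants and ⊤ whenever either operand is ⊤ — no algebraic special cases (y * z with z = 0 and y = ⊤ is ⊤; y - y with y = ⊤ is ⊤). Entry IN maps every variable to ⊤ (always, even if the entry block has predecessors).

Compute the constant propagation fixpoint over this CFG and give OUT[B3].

Fixpoint table:
  B0: | IN=(all ⊤) | OUT=(all ⊤)
  B1: | IN=(all ⊤) | OUT={a:-2, d:1; rest ⊤}
  B2: | IN={a:-2, d:1; rest ⊤} | OUT={a:-2, d:1, e:3; rest ⊤}
  B3: | IN={a:-2, d:1, e:3; rest ⊤} | OUT={a:-2, d:1, e:3; rest ⊤}
  B4: | IN={a:-2, d:1, e:3; rest ⊤} | OUT={a:-2, d:1, e:3; rest ⊤}
  B5: | IN={a:-2, d:1, e:3; rest ⊤} | OUT={a:3, d:1, e:4; rest ⊤}
  B6: | IN={a:3, d:1, e:4; rest ⊤} | OUT={a:3, c:-4, d:1, e:4; rest ⊤}
  B7: | IN={a:3, c:-4, d:1, e:4; rest ⊤} | OUT={a:3, c:1, d:1, e:4; rest ⊤}
  B8: | IN={a:3, c:1, d:1, e:4; rest ⊤} | OUT={a:3, c:3, d:1, e:4; rest ⊤}

Merge at B3: IN[B3] = OUT[B2] = {a: -2, b: ⊤, c: ⊤, d: 1, e: 3, f: ⊤}
Applying B3's transfer function to that IN value gives OUT[B3] (row B3 above).

Answer: {a: -2, b: ⊤, c: ⊤, d: 1, e: 3, f: ⊤}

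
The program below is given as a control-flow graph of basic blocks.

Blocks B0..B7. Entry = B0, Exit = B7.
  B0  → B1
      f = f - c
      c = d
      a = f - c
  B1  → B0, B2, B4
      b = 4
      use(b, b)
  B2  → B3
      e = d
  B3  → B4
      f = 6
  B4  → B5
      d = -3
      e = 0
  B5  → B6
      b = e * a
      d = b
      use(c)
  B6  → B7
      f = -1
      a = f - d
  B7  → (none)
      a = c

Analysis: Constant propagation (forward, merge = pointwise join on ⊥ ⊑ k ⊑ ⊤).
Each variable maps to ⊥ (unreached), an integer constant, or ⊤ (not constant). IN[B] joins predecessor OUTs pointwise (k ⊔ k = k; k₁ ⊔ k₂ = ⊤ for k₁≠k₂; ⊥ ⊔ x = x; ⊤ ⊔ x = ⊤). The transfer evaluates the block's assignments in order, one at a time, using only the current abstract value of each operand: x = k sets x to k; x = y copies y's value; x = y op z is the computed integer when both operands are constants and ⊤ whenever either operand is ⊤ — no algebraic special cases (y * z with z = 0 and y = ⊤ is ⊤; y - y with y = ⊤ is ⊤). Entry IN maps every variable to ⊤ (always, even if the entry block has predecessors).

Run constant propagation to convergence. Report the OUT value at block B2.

Converged values:
  B0: | IN=(all ⊤) | OUT=(all ⊤)
  B1: | IN=(all ⊤) | OUT={b:4; rest ⊤}
  B2: | IN={b:4; rest ⊤} | OUT={b:4; rest ⊤}
  B3: | IN={b:4; rest ⊤} | OUT={b:4, f:6; rest ⊤}
  B4: | IN={b:4; rest ⊤} | OUT={b:4, d:-3, e:0; rest ⊤}
  B5: | IN={b:4, d:-3, e:0; rest ⊤} | OUT={e:0; rest ⊤}
  B6: | IN={e:0; rest ⊤} | OUT={e:0, f:-1; rest ⊤}
  B7: | IN={e:0, f:-1; rest ⊤} | OUT={e:0, f:-1; rest ⊤}

Merge at B2: IN[B2] = OUT[B1] = {a: ⊤, b: 4, c: ⊤, d: ⊤, e: ⊤, f: ⊤}
Applying B2's transfer function to that IN value gives OUT[B2] (row B2 above).

Answer: {a: ⊤, b: 4, c: ⊤, d: ⊤, e: ⊤, f: ⊤}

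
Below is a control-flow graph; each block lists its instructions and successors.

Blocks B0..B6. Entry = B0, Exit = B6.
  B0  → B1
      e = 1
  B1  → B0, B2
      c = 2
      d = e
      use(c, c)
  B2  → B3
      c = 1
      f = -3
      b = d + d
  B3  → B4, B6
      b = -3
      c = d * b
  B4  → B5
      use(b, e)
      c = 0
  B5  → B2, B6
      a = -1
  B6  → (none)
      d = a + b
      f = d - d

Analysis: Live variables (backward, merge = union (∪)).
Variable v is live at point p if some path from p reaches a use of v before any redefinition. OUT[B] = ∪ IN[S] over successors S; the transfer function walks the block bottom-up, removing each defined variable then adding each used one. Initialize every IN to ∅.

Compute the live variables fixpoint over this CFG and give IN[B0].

Per-block solution:
  B0: | IN={a} | OUT={a, e}
  B1: | IN={a, e} | OUT={a, d, e}
  B2: | IN={a, d, e} | OUT={a, d, e}
  B3: | IN={a, d, e} | OUT={a, b, d, e}
  B4: | IN={b, d, e} | OUT={b, d, e}
  B5: | IN={b, d, e} | OUT={a, b, d, e}
  B6: | IN={a, b} | OUT={}

Merge at B0: OUT[B0] = IN[B1] = {a, e}
Applying B0's transfer function to that OUT value gives IN[B0] (row B0 above).

Answer: {a}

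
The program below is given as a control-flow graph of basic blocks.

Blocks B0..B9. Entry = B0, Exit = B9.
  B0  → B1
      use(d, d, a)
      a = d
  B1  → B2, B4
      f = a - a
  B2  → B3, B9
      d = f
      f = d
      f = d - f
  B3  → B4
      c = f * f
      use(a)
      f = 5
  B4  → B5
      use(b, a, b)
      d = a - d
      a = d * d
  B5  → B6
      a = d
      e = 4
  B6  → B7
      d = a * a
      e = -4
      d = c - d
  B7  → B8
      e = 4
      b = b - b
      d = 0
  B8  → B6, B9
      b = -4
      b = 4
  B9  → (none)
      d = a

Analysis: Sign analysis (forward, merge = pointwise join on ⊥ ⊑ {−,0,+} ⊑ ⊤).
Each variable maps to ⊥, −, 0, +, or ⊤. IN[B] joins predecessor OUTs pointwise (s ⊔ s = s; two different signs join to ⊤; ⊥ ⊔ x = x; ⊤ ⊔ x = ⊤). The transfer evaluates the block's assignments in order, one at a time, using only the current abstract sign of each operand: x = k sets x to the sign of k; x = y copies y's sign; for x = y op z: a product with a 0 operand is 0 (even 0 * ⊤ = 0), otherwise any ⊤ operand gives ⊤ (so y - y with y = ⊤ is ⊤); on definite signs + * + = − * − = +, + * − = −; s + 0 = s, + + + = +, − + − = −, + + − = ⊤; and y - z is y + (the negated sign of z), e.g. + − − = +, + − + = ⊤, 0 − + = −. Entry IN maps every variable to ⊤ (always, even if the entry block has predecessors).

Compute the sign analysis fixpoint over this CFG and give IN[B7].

Answer: {a: ⊤, b: ⊤, c: ⊤, d: ⊤, e: -, f: ⊤}

Working:
Fixpoint table:
  B0:   IN=(all ⊤)   OUT=(all ⊤)
  B1:   IN=(all ⊤)   OUT=(all ⊤)
  B2:   IN=(all ⊤)   OUT=(all ⊤)
  B3:   IN=(all ⊤)   OUT={f:+; rest ⊤}
  B4:   IN=(all ⊤)   OUT=(all ⊤)
  B5:   IN=(all ⊤)   OUT={e:+; rest ⊤}
  B6:   IN={e:+; rest ⊤}   OUT={e:-; rest ⊤}
  B7:   IN={e:-; rest ⊤}   OUT={d:0, e:+; rest ⊤}
  B8:   IN={d:0, e:+; rest ⊤}   OUT={b:+, d:0, e:+; rest ⊤}
  B9:   IN=(all ⊤)   OUT=(all ⊤)

Merge at B7: IN[B7] = OUT[B6] = {a: ⊤, b: ⊤, c: ⊤, d: ⊤, e: -, f: ⊤}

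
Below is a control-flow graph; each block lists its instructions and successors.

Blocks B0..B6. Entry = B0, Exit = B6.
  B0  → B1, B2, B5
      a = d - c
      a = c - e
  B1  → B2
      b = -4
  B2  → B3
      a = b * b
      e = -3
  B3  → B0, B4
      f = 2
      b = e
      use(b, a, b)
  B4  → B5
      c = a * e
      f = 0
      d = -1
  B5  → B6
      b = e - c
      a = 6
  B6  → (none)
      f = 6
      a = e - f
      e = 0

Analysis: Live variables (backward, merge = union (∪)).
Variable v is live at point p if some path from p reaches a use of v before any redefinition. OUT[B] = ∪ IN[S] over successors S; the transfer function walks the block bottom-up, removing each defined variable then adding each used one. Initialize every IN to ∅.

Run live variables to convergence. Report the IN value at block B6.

Answer: {e}

Derivation:
Converged values:
  B0:   IN={b, c, d, e}   OUT={b, c, d, e}
  B1:   IN={c, d}   OUT={b, c, d}
  B2:   IN={b, c, d}   OUT={a, c, d, e}
  B3:   IN={a, c, d, e}   OUT={a, b, c, d, e}
  B4:   IN={a, e}   OUT={c, e}
  B5:   IN={c, e}   OUT={e}
  B6:   IN={e}   OUT={}

B6 is the boundary node: OUT[B6] = {}
Applying B6's transfer function to that OUT value gives IN[B6] (row B6 above).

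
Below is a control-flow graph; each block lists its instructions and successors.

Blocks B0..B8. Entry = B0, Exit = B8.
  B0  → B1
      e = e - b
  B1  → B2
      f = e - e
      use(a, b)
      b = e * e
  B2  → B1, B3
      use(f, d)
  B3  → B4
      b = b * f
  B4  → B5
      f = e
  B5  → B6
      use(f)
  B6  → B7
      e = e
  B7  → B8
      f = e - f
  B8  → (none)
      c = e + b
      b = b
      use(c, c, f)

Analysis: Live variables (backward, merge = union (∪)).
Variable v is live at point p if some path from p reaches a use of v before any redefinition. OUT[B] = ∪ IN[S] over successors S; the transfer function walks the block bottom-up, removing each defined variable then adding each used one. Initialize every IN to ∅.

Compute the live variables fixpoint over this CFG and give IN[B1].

Converged values:
  B0: | IN={a, b, d, e} | OUT={a, b, d, e}
  B1: | IN={a, b, d, e} | OUT={a, b, d, e, f}
  B2: | IN={a, b, d, e, f} | OUT={a, b, d, e, f}
  B3: | IN={b, e, f} | OUT={b, e}
  B4: | IN={b, e} | OUT={b, e, f}
  B5: | IN={b, e, f} | OUT={b, e, f}
  B6: | IN={b, e, f} | OUT={b, e, f}
  B7: | IN={b, e, f} | OUT={b, e, f}
  B8: | IN={b, e, f} | OUT={}

Merge at B1: OUT[B1] = IN[B2] = {a, b, d, e, f}
Applying B1's transfer function to that OUT value gives IN[B1] (row B1 above).

Answer: {a, b, d, e}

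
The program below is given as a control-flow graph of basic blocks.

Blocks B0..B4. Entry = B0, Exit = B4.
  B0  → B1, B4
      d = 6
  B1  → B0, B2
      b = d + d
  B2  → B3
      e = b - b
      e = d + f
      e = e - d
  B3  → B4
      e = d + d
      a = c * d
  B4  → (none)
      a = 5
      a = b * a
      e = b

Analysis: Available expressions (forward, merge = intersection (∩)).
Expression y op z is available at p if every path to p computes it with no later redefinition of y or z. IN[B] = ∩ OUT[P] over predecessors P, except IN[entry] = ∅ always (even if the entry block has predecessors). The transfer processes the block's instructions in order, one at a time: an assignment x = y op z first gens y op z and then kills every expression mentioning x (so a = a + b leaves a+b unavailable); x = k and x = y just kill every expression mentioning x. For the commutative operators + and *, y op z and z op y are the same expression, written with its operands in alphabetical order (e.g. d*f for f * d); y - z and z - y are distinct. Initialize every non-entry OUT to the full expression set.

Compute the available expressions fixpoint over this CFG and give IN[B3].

Answer: {b-b, d+d, d+f}

Working:
Fixpoint table:
  B0:  IN={}  OUT={}
  B1:  IN={}  OUT={d+d}
  B2:  IN={d+d}  OUT={b-b, d+d, d+f}
  B3:  IN={b-b, d+d, d+f}  OUT={b-b, c*d, d+d, d+f}
  B4:  IN={}  OUT={}

Merge at B3: IN[B3] = OUT[B2] = {b-b, d+d, d+f}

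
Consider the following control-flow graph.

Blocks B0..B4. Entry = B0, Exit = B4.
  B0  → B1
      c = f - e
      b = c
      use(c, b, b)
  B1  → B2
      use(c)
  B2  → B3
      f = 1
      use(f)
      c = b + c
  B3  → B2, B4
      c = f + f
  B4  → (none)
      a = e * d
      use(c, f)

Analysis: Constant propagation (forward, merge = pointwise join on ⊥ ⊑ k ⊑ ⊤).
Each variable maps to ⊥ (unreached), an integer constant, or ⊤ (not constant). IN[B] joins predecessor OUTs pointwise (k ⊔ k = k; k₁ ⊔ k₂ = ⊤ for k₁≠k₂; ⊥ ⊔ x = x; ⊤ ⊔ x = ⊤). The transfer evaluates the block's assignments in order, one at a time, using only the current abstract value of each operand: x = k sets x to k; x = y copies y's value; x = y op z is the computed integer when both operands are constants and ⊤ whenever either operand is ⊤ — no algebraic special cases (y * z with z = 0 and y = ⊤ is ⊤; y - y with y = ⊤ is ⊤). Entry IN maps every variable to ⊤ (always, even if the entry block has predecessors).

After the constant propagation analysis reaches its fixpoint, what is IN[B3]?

Fixpoint table:
  B0: | IN=(all ⊤) | OUT=(all ⊤)
  B1: | IN=(all ⊤) | OUT=(all ⊤)
  B2: | IN=(all ⊤) | OUT={f:1; rest ⊤}
  B3: | IN={f:1; rest ⊤} | OUT={c:2, f:1; rest ⊤}
  B4: | IN={c:2, f:1; rest ⊤} | OUT={c:2, f:1; rest ⊤}

Merge at B3: IN[B3] = OUT[B2] = {a: ⊤, b: ⊤, c: ⊤, d: ⊤, e: ⊤, f: 1}

Answer: {a: ⊤, b: ⊤, c: ⊤, d: ⊤, e: ⊤, f: 1}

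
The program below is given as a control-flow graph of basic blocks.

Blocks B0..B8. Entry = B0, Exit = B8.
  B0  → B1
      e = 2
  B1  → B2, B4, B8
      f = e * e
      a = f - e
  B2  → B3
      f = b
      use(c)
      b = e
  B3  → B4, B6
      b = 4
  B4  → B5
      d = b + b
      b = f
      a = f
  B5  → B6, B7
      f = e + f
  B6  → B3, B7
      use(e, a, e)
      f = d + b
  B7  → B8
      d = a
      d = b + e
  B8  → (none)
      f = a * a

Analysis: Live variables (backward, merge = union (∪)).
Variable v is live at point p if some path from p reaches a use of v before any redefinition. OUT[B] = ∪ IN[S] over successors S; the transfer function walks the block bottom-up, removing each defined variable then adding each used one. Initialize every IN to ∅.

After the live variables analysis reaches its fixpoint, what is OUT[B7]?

Per-block solution:
  B0: | IN={b, c, d} | OUT={b, c, d, e}
  B1: | IN={b, c, d, e} | OUT={a, b, c, d, e, f}
  B2: | IN={a, b, c, d, e} | OUT={a, d, e, f}
  B3: | IN={a, d, e, f} | OUT={a, b, d, e, f}
  B4: | IN={b, e, f} | OUT={a, b, d, e, f}
  B5: | IN={a, b, d, e, f} | OUT={a, b, d, e}
  B6: | IN={a, b, d, e} | OUT={a, b, d, e, f}
  B7: | IN={a, b, e} | OUT={a}
  B8: | IN={a} | OUT={}

Merge at B7: OUT[B7] = IN[B8] = {a}

Answer: {a}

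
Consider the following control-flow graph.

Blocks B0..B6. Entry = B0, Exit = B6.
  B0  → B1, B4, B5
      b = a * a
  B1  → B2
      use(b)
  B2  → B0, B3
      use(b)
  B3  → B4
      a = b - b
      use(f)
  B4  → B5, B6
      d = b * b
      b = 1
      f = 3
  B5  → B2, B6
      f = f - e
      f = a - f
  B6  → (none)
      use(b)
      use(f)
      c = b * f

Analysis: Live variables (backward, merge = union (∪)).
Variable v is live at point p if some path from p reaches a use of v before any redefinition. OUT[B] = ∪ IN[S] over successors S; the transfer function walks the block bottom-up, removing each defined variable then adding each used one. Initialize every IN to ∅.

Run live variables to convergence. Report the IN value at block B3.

Fixpoint table:
  B0:  IN={a, e, f}  OUT={a, b, e, f}
  B1:  IN={a, b, e, f}  OUT={a, b, e, f}
  B2:  IN={a, b, e, f}  OUT={a, b, e, f}
  B3:  IN={b, e, f}  OUT={a, b, e}
  B4:  IN={a, b, e}  OUT={a, b, e, f}
  B5:  IN={a, b, e, f}  OUT={a, b, e, f}
  B6:  IN={b, f}  OUT={}

Merge at B3: OUT[B3] = IN[B4] = {a, b, e}
Applying B3's transfer function to that OUT value gives IN[B3] (row B3 above).

Answer: {b, e, f}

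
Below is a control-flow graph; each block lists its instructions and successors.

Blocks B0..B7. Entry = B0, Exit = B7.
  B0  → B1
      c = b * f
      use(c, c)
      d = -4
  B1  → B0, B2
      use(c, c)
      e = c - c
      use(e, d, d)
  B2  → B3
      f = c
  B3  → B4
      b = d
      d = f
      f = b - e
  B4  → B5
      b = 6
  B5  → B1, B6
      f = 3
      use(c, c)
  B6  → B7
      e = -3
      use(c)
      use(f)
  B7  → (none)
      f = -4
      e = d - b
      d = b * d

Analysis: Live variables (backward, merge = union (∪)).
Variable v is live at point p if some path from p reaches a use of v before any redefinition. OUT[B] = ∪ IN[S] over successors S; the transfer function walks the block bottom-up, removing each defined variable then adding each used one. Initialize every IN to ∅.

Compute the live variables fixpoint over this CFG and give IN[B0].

Per-block solution:
  B0:  IN={b, f}  OUT={b, c, d, f}
  B1:  IN={b, c, d, f}  OUT={b, c, d, e, f}
  B2:  IN={c, d, e}  OUT={c, d, e, f}
  B3:  IN={c, d, e, f}  OUT={c, d}
  B4:  IN={c, d}  OUT={b, c, d}
  B5:  IN={b, c, d}  OUT={b, c, d, f}
  B6:  IN={b, c, d, f}  OUT={b, d}
  B7:  IN={b, d}  OUT={}

Merge at B0: OUT[B0] = IN[B1] = {b, c, d, f}
Applying B0's transfer function to that OUT value gives IN[B0] (row B0 above).

Answer: {b, f}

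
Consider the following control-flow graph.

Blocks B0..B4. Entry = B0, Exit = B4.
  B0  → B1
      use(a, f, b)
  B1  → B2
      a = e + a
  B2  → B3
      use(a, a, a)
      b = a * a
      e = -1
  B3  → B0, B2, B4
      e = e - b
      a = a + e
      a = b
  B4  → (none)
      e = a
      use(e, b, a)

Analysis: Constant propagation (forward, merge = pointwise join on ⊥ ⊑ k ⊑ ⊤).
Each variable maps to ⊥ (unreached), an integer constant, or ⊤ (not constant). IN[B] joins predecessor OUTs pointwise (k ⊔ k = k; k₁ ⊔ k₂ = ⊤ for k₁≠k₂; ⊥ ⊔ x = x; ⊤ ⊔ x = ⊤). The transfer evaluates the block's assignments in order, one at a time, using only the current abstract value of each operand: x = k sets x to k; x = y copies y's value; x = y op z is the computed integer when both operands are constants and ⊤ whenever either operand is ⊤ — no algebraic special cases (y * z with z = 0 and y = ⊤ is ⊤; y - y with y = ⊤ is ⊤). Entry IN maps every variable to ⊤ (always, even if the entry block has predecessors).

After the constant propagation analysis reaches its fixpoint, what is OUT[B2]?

Converged values:
  B0:   IN=(all ⊤)   OUT=(all ⊤)
  B1:   IN=(all ⊤)   OUT=(all ⊤)
  B2:   IN=(all ⊤)   OUT={e:-1; rest ⊤}
  B3:   IN={e:-1; rest ⊤}   OUT=(all ⊤)
  B4:   IN=(all ⊤)   OUT=(all ⊤)

Merge at B2: IN[B2] = OUT[B1] ⊔ OUT[B3] = {a: ⊤, b: ⊤, c: ⊤, d: ⊤, e: ⊤, f: ⊤}
Applying B2's transfer function to that IN value gives OUT[B2] (row B2 above).

Answer: {a: ⊤, b: ⊤, c: ⊤, d: ⊤, e: -1, f: ⊤}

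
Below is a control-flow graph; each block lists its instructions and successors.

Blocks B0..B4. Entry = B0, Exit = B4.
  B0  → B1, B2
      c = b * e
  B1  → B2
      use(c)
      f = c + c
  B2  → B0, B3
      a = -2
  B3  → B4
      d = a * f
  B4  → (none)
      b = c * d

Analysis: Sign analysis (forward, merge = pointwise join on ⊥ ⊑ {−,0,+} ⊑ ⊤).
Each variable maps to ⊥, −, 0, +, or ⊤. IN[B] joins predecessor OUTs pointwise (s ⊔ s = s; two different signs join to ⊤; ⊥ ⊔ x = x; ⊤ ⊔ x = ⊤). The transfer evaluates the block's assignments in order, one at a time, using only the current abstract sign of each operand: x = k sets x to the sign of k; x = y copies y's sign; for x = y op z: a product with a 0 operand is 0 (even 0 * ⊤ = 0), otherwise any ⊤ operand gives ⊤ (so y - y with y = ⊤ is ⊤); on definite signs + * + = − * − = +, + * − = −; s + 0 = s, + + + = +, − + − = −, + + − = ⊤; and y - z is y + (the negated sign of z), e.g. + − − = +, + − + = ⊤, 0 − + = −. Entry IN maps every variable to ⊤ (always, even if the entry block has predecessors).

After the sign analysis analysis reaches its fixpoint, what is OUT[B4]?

Answer: {a: -, b: ⊤, c: ⊤, d: ⊤, e: ⊤, f: ⊤}

Trace:
Per-block solution:
  B0: | IN=(all ⊤) | OUT=(all ⊤)
  B1: | IN=(all ⊤) | OUT=(all ⊤)
  B2: | IN=(all ⊤) | OUT={a:-; rest ⊤}
  B3: | IN={a:-; rest ⊤} | OUT={a:-; rest ⊤}
  B4: | IN={a:-; rest ⊤} | OUT={a:-; rest ⊤}

Merge at B4: IN[B4] = OUT[B3] = {a: -, b: ⊤, c: ⊤, d: ⊤, e: ⊤, f: ⊤}
Applying B4's transfer function to that IN value gives OUT[B4] (row B4 above).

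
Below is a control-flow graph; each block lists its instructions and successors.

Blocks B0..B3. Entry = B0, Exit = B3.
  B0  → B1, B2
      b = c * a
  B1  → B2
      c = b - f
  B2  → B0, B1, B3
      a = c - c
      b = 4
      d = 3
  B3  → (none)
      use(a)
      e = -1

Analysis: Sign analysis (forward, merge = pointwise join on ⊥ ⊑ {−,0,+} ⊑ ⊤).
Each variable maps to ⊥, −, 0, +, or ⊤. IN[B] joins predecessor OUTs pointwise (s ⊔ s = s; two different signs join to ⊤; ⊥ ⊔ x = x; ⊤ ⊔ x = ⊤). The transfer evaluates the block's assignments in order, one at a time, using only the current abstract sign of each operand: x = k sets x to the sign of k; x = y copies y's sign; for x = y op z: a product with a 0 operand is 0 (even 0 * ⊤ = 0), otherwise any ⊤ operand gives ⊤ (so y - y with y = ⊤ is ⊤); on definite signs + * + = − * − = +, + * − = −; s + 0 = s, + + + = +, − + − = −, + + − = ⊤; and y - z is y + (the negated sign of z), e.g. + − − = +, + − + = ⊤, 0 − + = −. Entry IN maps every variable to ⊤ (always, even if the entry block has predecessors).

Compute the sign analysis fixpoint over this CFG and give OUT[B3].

Converged values:
  B0:  IN=(all ⊤)  OUT=(all ⊤)
  B1:  IN=(all ⊤)  OUT=(all ⊤)
  B2:  IN=(all ⊤)  OUT={b:+, d:+; rest ⊤}
  B3:  IN={b:+, d:+; rest ⊤}  OUT={b:+, d:+, e:-; rest ⊤}

Merge at B3: IN[B3] = OUT[B2] = {a: ⊤, b: +, c: ⊤, d: +, e: ⊤, f: ⊤}
Applying B3's transfer function to that IN value gives OUT[B3] (row B3 above).

Answer: {a: ⊤, b: +, c: ⊤, d: +, e: -, f: ⊤}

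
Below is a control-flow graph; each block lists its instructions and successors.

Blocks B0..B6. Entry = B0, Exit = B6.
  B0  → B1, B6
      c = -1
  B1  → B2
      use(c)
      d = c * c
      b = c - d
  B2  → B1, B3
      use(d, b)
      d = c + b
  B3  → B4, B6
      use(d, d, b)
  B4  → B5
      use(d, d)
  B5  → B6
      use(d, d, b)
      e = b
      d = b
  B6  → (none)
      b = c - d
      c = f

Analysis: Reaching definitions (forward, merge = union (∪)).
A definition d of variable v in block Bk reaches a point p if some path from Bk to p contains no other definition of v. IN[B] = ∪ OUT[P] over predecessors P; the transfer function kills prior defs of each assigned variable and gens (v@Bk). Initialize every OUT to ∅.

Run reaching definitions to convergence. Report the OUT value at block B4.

Answer: {b@B1, c@B0, d@B2}

Trace:
Fixpoint table:
  B0:  IN={}  OUT={c@B0}
  B1:  IN={b@B1, c@B0, d@B2}  OUT={b@B1, c@B0, d@B1}
  B2:  IN={b@B1, c@B0, d@B1}  OUT={b@B1, c@B0, d@B2}
  B3:  IN={b@B1, c@B0, d@B2}  OUT={b@B1, c@B0, d@B2}
  B4:  IN={b@B1, c@B0, d@B2}  OUT={b@B1, c@B0, d@B2}
  B5:  IN={b@B1, c@B0, d@B2}  OUT={b@B1, c@B0, d@B5, e@B5}
  B6:  IN={b@B1, c@B0, d@B2, d@B5, e@B5}  OUT={b@B6, c@B6, d@B2, d@B5, e@B5}

Merge at B4: IN[B4] = OUT[B3] = {b@B1, c@B0, d@B2}
Applying B4's transfer function to that IN value gives OUT[B4] (row B4 above).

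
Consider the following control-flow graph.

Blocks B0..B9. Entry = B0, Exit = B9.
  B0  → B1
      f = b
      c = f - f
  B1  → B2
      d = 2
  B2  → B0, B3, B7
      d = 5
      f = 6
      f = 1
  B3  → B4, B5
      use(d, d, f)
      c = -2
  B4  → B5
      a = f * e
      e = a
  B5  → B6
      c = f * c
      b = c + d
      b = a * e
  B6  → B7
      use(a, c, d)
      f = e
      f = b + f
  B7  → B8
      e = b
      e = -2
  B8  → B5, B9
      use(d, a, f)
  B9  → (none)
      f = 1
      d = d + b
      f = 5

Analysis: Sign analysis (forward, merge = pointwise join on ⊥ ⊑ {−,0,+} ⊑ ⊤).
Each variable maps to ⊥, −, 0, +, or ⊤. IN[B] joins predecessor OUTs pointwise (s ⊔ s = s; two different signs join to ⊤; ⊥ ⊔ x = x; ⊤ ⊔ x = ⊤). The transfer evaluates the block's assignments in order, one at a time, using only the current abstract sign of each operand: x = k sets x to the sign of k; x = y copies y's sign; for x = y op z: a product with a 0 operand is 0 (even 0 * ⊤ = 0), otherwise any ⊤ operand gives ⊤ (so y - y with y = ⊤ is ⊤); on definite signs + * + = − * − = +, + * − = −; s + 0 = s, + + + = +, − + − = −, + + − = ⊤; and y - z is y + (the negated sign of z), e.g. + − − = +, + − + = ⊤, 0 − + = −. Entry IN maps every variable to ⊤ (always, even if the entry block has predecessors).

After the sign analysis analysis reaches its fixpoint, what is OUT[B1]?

Answer: {a: ⊤, b: ⊤, c: ⊤, d: +, e: ⊤, f: ⊤}

Derivation:
Per-block solution:
  B0:  IN=(all ⊤)  OUT=(all ⊤)
  B1:  IN=(all ⊤)  OUT={d:+; rest ⊤}
  B2:  IN={d:+; rest ⊤}  OUT={d:+, f:+; rest ⊤}
  B3:  IN={d:+, f:+; rest ⊤}  OUT={c:-, d:+, f:+; rest ⊤}
  B4:  IN={c:-, d:+, f:+; rest ⊤}  OUT={c:-, d:+, f:+; rest ⊤}
  B5:  IN={d:+; rest ⊤}  OUT={d:+; rest ⊤}
  B6:  IN={d:+; rest ⊤}  OUT={d:+; rest ⊤}
  B7:  IN={d:+; rest ⊤}  OUT={d:+, e:-; rest ⊤}
  B8:  IN={d:+, e:-; rest ⊤}  OUT={d:+, e:-; rest ⊤}
  B9:  IN={d:+, e:-; rest ⊤}  OUT={e:-, f:+; rest ⊤}

Merge at B1: IN[B1] = OUT[B0] = {a: ⊤, b: ⊤, c: ⊤, d: ⊤, e: ⊤, f: ⊤}
Applying B1's transfer function to that IN value gives OUT[B1] (row B1 above).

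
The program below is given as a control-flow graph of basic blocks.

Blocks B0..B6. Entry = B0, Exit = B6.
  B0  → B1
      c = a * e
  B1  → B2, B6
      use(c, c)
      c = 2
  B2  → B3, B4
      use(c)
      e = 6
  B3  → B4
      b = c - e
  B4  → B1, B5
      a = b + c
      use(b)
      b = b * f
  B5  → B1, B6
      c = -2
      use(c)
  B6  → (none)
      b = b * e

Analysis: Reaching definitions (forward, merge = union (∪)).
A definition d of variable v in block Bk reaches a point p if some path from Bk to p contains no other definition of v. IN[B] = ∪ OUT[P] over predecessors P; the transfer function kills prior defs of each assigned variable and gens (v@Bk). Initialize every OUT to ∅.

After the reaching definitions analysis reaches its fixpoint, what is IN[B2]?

Answer: {a@B4, b@B4, c@B1, e@B2}

Trace:
Per-block solution:
  B0:  IN={}  OUT={c@B0}
  B1:  IN={a@B4, b@B4, c@B0, c@B1, c@B5, e@B2}  OUT={a@B4, b@B4, c@B1, e@B2}
  B2:  IN={a@B4, b@B4, c@B1, e@B2}  OUT={a@B4, b@B4, c@B1, e@B2}
  B3:  IN={a@B4, b@B4, c@B1, e@B2}  OUT={a@B4, b@B3, c@B1, e@B2}
  B4:  IN={a@B4, b@B3, b@B4, c@B1, e@B2}  OUT={a@B4, b@B4, c@B1, e@B2}
  B5:  IN={a@B4, b@B4, c@B1, e@B2}  OUT={a@B4, b@B4, c@B5, e@B2}
  B6:  IN={a@B4, b@B4, c@B1, c@B5, e@B2}  OUT={a@B4, b@B6, c@B1, c@B5, e@B2}

Merge at B2: IN[B2] = OUT[B1] = {a@B4, b@B4, c@B1, e@B2}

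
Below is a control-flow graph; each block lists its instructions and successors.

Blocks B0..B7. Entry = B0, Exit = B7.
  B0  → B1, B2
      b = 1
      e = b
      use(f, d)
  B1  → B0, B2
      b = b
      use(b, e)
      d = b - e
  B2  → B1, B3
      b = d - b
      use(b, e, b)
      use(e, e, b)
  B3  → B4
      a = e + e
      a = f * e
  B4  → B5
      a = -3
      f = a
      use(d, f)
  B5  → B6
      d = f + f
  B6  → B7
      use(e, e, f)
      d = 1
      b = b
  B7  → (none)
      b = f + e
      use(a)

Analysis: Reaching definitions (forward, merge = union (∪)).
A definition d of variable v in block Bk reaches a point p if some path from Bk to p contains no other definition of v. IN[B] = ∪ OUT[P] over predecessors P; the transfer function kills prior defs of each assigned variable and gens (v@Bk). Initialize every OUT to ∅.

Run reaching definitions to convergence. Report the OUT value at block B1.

Per-block solution:
  B0: | IN={b@B1, d@B1, e@B0} | OUT={b@B0, d@B1, e@B0}
  B1: | IN={b@B0, b@B2, d@B1, e@B0} | OUT={b@B1, d@B1, e@B0}
  B2: | IN={b@B0, b@B1, d@B1, e@B0} | OUT={b@B2, d@B1, e@B0}
  B3: | IN={b@B2, d@B1, e@B0} | OUT={a@B3, b@B2, d@B1, e@B0}
  B4: | IN={a@B3, b@B2, d@B1, e@B0} | OUT={a@B4, b@B2, d@B1, e@B0, f@B4}
  B5: | IN={a@B4, b@B2, d@B1, e@B0, f@B4} | OUT={a@B4, b@B2, d@B5, e@B0, f@B4}
  B6: | IN={a@B4, b@B2, d@B5, e@B0, f@B4} | OUT={a@B4, b@B6, d@B6, e@B0, f@B4}
  B7: | IN={a@B4, b@B6, d@B6, e@B0, f@B4} | OUT={a@B4, b@B7, d@B6, e@B0, f@B4}

Merge at B1: IN[B1] = OUT[B0] ⊔ OUT[B2] = {b@B0, b@B2, d@B1, e@B0}
Applying B1's transfer function to that IN value gives OUT[B1] (row B1 above).

Answer: {b@B1, d@B1, e@B0}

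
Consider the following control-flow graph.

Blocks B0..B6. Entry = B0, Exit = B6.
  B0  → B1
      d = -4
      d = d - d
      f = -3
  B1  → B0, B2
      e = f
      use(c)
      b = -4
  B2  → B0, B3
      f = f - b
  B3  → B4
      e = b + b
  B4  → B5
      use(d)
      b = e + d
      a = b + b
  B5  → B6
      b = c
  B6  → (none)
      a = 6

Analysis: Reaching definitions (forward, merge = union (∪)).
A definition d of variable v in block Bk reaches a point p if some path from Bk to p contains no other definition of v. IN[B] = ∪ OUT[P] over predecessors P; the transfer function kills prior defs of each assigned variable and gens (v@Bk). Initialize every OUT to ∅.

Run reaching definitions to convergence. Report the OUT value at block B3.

Per-block solution:
  B0:   IN={b@B1, d@B0, e@B1, f@B0, f@B2}   OUT={b@B1, d@B0, e@B1, f@B0}
  B1:   IN={b@B1, d@B0, e@B1, f@B0}   OUT={b@B1, d@B0, e@B1, f@B0}
  B2:   IN={b@B1, d@B0, e@B1, f@B0}   OUT={b@B1, d@B0, e@B1, f@B2}
  B3:   IN={b@B1, d@B0, e@B1, f@B2}   OUT={b@B1, d@B0, e@B3, f@B2}
  B4:   IN={b@B1, d@B0, e@B3, f@B2}   OUT={a@B4, b@B4, d@B0, e@B3, f@B2}
  B5:   IN={a@B4, b@B4, d@B0, e@B3, f@B2}   OUT={a@B4, b@B5, d@B0, e@B3, f@B2}
  B6:   IN={a@B4, b@B5, d@B0, e@B3, f@B2}   OUT={a@B6, b@B5, d@B0, e@B3, f@B2}

Merge at B3: IN[B3] = OUT[B2] = {b@B1, d@B0, e@B1, f@B2}
Applying B3's transfer function to that IN value gives OUT[B3] (row B3 above).

Answer: {b@B1, d@B0, e@B3, f@B2}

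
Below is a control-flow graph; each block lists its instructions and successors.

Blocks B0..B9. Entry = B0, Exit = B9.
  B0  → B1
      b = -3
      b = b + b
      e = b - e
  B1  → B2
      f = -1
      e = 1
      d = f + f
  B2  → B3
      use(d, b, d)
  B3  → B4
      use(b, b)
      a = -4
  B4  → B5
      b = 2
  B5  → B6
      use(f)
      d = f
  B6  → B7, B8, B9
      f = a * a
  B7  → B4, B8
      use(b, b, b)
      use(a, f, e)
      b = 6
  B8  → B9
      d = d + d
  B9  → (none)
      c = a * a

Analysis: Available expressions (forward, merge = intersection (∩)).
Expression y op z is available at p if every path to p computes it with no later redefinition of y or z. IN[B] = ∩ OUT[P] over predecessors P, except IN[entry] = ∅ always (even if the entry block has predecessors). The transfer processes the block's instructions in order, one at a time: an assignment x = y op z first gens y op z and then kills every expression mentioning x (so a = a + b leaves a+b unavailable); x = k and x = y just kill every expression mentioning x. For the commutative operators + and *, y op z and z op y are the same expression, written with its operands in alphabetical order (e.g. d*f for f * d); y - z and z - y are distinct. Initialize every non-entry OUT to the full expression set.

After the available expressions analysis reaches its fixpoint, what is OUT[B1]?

Per-block solution:
  B0: | IN={} | OUT={}
  B1: | IN={} | OUT={f+f}
  B2: | IN={f+f} | OUT={f+f}
  B3: | IN={f+f} | OUT={f+f}
  B4: | IN={} | OUT={}
  B5: | IN={} | OUT={}
  B6: | IN={} | OUT={a*a}
  B7: | IN={a*a} | OUT={a*a}
  B8: | IN={a*a} | OUT={a*a}
  B9: | IN={a*a} | OUT={a*a}

Merge at B1: IN[B1] = OUT[B0] = {}
Applying B1's transfer function to that IN value gives OUT[B1] (row B1 above).

Answer: {f+f}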